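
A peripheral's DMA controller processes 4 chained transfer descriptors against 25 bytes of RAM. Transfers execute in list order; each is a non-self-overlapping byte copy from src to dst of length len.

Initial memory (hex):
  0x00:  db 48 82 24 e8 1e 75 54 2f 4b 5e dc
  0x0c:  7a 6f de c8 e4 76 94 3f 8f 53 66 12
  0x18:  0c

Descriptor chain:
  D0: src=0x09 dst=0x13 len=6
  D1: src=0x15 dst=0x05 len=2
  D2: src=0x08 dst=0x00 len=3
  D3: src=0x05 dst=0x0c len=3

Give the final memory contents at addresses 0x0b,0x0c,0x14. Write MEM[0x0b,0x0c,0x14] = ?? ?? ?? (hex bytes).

D0: mem[0x13..0x18] <- [4b 5e dc 7a 6f de]
D1: mem[0x05..0x06] <- [dc 7a]
D2: mem[0x00..0x02] <- [2f 4b 5e]
D3: mem[0x0c..0x0e] <- [dc 7a 54]
query mem[0x0b]=0xdc, mem[0x0c]=0xdc, mem[0x14]=0x5e

MEM[0x0b,0x0c,0x14] = dc dc 5e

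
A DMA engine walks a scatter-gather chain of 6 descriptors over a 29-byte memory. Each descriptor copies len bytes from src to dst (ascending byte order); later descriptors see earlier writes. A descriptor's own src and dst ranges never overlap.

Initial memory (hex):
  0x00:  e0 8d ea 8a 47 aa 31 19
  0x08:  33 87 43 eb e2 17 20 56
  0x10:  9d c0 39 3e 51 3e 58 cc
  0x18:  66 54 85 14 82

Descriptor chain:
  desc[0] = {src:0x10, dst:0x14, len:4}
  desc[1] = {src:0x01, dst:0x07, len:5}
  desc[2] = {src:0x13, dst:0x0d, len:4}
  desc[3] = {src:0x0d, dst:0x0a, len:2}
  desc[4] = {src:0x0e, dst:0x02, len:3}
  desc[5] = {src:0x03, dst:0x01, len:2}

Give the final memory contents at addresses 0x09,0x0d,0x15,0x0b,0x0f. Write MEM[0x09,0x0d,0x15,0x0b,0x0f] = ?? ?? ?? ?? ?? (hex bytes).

MEM[0x09,0x0d,0x15,0x0b,0x0f] = 8a 3e c0 9d c0

#0 dst[0x14+4] := {0x9d,0xc0,0x39,0x3e}
#1 dst[0x07+5] := {0x8d,0xea,0x8a,0x47,0xaa}
#2 dst[0x0d+4] := {0x3e,0x9d,0xc0,0x39}
#3 dst[0x0a+2] := {0x3e,0x9d}
#4 dst[0x02+3] := {0x9d,0xc0,0x39}
#5 dst[0x01+2] := {0xc0,0x39}
query mem[0x09]=0x8a, mem[0x0d]=0x3e, mem[0x15]=0xc0, mem[0x0b]=0x9d, mem[0x0f]=0xc0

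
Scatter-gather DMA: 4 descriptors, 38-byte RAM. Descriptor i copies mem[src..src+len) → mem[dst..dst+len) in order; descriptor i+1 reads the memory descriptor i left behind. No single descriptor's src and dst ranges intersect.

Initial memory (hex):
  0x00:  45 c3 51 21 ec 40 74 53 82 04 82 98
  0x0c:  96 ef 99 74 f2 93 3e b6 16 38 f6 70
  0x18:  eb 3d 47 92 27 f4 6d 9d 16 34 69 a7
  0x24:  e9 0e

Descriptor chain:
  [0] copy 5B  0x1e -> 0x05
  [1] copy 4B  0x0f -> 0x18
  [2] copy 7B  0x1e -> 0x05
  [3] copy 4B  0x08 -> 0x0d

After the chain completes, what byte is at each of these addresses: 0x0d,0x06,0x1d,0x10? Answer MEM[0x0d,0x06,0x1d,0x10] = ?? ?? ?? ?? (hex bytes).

[0] 0x1e->0x05 len=5 : 6d 9d 16 34 69
[1] 0x0f->0x18 len=4 : 74 f2 93 3e
[2] 0x1e->0x05 len=7 : 6d 9d 16 34 69 a7 e9
[3] 0x08->0x0d len=4 : 34 69 a7 e9
query mem[0x0d]=0x34, mem[0x06]=0x9d, mem[0x1d]=0xf4, mem[0x10]=0xe9

MEM[0x0d,0x06,0x1d,0x10] = 34 9d f4 e9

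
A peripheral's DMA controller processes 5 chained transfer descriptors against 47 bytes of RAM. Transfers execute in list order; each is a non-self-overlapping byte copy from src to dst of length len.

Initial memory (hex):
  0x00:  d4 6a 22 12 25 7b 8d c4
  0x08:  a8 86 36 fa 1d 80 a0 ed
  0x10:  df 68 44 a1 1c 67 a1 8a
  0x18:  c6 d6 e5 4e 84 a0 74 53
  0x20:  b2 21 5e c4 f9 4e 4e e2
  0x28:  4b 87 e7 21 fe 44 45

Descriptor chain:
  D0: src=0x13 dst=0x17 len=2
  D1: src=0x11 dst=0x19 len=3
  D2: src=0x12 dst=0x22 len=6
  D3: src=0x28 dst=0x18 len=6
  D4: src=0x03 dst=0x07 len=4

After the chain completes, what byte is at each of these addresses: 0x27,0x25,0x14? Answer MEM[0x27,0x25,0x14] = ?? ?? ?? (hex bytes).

MEM[0x27,0x25,0x14] = a1 67 1c

[0] 0x13->0x17 len=2 : a1 1c
[1] 0x11->0x19 len=3 : 68 44 a1
[2] 0x12->0x22 len=6 : 44 a1 1c 67 a1 a1
[3] 0x28->0x18 len=6 : 4b 87 e7 21 fe 44
[4] 0x03->0x07 len=4 : 12 25 7b 8d
query mem[0x27]=0xa1, mem[0x25]=0x67, mem[0x14]=0x1c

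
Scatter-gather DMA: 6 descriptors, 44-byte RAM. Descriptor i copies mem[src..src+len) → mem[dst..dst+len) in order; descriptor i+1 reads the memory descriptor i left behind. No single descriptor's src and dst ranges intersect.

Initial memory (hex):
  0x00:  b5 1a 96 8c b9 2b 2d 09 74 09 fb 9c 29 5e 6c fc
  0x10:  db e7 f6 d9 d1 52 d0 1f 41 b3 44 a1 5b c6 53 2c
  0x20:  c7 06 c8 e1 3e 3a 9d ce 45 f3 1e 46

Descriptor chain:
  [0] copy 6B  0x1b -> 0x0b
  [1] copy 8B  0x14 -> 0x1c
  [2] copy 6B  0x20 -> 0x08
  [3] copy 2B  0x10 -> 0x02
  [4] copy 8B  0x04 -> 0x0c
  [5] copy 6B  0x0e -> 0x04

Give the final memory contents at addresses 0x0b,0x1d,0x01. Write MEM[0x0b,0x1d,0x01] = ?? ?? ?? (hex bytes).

  after D0: wrote 6B at 0x0b = a15bc6532cc7
  after D1: wrote 8B at 0x1c = d152d01f41b344a1
  after D2: wrote 6B at 0x08 = 41b344a13e3a
  after D3: wrote 2B at 0x02 = c7e7
  after D4: wrote 8B at 0x0c = b92b2d0941b344a1
  after D5: wrote 6B at 0x04 = 2d0941b344a1
query mem[0x0b]=0xa1, mem[0x1d]=0x52, mem[0x01]=0x1a

MEM[0x0b,0x1d,0x01] = a1 52 1a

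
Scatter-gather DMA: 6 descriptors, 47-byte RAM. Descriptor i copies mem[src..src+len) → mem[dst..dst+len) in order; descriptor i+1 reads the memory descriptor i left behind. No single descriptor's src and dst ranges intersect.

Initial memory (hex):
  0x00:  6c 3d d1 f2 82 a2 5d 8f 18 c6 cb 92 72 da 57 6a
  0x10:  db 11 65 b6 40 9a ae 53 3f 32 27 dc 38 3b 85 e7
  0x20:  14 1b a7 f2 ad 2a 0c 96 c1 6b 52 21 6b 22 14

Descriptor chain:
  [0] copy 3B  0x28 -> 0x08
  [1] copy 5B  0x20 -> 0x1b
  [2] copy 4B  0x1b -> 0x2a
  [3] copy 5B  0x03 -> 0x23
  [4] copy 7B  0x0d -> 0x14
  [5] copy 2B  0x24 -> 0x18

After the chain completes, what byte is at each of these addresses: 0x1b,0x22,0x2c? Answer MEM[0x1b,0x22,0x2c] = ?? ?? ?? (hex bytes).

  after D0: wrote 3B at 0x08 = c16b52
  after D1: wrote 5B at 0x1b = 141ba7f2ad
  after D2: wrote 4B at 0x2a = 141ba7f2
  after D3: wrote 5B at 0x23 = f282a25d8f
  after D4: wrote 7B at 0x14 = da576adb1165b6
  after D5: wrote 2B at 0x18 = 82a2
query mem[0x1b]=0x14, mem[0x22]=0xa7, mem[0x2c]=0xa7

MEM[0x1b,0x22,0x2c] = 14 a7 a7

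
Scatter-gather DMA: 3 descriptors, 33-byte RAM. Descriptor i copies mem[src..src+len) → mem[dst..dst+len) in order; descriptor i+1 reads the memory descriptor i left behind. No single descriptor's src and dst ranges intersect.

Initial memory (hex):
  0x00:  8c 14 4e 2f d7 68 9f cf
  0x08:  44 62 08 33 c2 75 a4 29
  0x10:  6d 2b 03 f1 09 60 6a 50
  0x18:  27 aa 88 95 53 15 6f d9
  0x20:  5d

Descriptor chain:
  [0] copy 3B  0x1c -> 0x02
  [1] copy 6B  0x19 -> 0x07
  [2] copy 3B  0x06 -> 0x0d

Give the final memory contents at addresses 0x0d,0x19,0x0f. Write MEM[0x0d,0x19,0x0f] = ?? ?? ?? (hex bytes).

#0 dst[0x02+3] := {0x53,0x15,0x6f}
#1 dst[0x07+6] := {0xaa,0x88,0x95,0x53,0x15,0x6f}
#2 dst[0x0d+3] := {0x9f,0xaa,0x88}
query mem[0x0d]=0x9f, mem[0x19]=0xaa, mem[0x0f]=0x88

MEM[0x0d,0x19,0x0f] = 9f aa 88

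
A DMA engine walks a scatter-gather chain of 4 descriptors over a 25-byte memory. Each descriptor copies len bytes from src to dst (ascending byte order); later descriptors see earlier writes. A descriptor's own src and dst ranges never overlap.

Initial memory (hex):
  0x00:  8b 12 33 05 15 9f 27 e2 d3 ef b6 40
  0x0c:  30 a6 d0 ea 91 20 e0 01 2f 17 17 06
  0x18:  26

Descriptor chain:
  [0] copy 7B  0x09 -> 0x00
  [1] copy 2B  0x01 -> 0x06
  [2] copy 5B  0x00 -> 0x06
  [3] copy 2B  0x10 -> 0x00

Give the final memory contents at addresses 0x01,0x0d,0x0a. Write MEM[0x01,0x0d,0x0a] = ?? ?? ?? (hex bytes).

[0] 0x09->0x00 len=7 : ef b6 40 30 a6 d0 ea
[1] 0x01->0x06 len=2 : b6 40
[2] 0x00->0x06 len=5 : ef b6 40 30 a6
[3] 0x10->0x00 len=2 : 91 20
query mem[0x01]=0x20, mem[0x0d]=0xa6, mem[0x0a]=0xa6

MEM[0x01,0x0d,0x0a] = 20 a6 a6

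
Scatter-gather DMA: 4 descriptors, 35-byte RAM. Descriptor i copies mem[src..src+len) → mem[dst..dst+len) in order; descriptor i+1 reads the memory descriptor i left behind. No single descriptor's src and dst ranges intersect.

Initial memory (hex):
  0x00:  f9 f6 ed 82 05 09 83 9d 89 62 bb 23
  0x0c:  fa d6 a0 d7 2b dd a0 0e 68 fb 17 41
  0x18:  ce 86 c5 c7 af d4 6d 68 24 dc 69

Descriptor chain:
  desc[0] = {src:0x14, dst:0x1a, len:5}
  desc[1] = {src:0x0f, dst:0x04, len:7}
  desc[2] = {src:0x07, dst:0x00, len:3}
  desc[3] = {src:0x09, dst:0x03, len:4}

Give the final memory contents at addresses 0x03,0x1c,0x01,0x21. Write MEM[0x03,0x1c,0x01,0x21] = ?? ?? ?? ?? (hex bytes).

[0] 0x14->0x1a len=5 : 68 fb 17 41 ce
[1] 0x0f->0x04 len=7 : d7 2b dd a0 0e 68 fb
[2] 0x07->0x00 len=3 : a0 0e 68
[3] 0x09->0x03 len=4 : 68 fb 23 fa
query mem[0x03]=0x68, mem[0x1c]=0x17, mem[0x01]=0x0e, mem[0x21]=0xdc

MEM[0x03,0x1c,0x01,0x21] = 68 17 0e dc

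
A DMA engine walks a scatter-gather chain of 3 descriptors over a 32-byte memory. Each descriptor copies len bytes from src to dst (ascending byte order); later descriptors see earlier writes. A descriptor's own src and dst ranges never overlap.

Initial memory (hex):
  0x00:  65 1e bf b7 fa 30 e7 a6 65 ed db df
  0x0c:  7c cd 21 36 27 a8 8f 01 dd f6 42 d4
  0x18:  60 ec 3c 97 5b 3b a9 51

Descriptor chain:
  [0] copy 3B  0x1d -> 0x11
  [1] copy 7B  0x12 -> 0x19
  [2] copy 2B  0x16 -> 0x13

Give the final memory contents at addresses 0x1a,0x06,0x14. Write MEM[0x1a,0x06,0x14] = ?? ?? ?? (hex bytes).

[0] 0x1d->0x11 len=3 : 3b a9 51
[1] 0x12->0x19 len=7 : a9 51 dd f6 42 d4 60
[2] 0x16->0x13 len=2 : 42 d4
query mem[0x1a]=0x51, mem[0x06]=0xe7, mem[0x14]=0xd4

MEM[0x1a,0x06,0x14] = 51 e7 d4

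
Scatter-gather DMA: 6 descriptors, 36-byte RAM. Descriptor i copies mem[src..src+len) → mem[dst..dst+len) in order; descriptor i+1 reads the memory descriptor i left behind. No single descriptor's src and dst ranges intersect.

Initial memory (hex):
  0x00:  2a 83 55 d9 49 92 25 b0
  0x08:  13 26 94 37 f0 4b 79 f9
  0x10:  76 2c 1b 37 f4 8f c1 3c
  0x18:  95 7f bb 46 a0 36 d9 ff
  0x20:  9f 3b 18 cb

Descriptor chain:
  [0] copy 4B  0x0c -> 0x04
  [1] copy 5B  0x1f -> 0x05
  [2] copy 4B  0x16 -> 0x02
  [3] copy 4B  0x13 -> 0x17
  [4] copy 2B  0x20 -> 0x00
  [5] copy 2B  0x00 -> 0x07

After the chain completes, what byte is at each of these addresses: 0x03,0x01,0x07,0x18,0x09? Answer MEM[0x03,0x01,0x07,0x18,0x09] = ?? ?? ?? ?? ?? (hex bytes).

#0 dst[0x04+4] := {0xf0,0x4b,0x79,0xf9}
#1 dst[0x05+5] := {0xff,0x9f,0x3b,0x18,0xcb}
#2 dst[0x02+4] := {0xc1,0x3c,0x95,0x7f}
#3 dst[0x17+4] := {0x37,0xf4,0x8f,0xc1}
#4 dst[0x00+2] := {0x9f,0x3b}
#5 dst[0x07+2] := {0x9f,0x3b}
query mem[0x03]=0x3c, mem[0x01]=0x3b, mem[0x07]=0x9f, mem[0x18]=0xf4, mem[0x09]=0xcb

MEM[0x03,0x01,0x07,0x18,0x09] = 3c 3b 9f f4 cb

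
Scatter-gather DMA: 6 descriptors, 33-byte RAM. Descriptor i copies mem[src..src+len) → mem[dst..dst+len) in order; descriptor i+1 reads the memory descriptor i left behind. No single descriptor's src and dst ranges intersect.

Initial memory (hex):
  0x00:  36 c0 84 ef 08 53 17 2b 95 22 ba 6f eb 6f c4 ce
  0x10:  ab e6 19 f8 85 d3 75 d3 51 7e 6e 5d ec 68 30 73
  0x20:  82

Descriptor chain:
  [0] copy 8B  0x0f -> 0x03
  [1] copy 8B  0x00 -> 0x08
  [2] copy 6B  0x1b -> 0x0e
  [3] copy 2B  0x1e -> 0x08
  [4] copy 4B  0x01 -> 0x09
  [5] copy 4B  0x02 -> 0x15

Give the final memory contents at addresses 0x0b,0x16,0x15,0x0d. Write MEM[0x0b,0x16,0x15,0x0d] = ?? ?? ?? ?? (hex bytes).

[0] 0x0f->0x03 len=8 : ce ab e6 19 f8 85 d3 75
[1] 0x00->0x08 len=8 : 36 c0 84 ce ab e6 19 f8
[2] 0x1b->0x0e len=6 : 5d ec 68 30 73 82
[3] 0x1e->0x08 len=2 : 30 73
[4] 0x01->0x09 len=4 : c0 84 ce ab
[5] 0x02->0x15 len=4 : 84 ce ab e6
query mem[0x0b]=0xce, mem[0x16]=0xce, mem[0x15]=0x84, mem[0x0d]=0xe6

MEM[0x0b,0x16,0x15,0x0d] = ce ce 84 e6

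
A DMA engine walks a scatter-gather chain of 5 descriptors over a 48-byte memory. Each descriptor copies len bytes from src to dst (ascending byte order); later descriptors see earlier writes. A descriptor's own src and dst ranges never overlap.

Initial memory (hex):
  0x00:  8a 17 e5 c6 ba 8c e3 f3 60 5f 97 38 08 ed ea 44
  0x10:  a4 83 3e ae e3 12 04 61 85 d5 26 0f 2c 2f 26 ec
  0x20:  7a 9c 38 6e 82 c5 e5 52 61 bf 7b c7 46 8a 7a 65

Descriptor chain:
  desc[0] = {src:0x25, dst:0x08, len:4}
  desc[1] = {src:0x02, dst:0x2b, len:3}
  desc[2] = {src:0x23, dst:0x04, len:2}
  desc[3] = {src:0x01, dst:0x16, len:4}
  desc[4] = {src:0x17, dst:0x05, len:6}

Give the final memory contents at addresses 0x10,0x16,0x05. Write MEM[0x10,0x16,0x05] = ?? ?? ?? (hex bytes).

MEM[0x10,0x16,0x05] = a4 17 e5

D0: mem[0x08..0x0b] <- [c5 e5 52 61]
D1: mem[0x2b..0x2d] <- [e5 c6 ba]
D2: mem[0x04..0x05] <- [6e 82]
D3: mem[0x16..0x19] <- [17 e5 c6 6e]
D4: mem[0x05..0x0a] <- [e5 c6 6e 26 0f 2c]
query mem[0x10]=0xa4, mem[0x16]=0x17, mem[0x05]=0xe5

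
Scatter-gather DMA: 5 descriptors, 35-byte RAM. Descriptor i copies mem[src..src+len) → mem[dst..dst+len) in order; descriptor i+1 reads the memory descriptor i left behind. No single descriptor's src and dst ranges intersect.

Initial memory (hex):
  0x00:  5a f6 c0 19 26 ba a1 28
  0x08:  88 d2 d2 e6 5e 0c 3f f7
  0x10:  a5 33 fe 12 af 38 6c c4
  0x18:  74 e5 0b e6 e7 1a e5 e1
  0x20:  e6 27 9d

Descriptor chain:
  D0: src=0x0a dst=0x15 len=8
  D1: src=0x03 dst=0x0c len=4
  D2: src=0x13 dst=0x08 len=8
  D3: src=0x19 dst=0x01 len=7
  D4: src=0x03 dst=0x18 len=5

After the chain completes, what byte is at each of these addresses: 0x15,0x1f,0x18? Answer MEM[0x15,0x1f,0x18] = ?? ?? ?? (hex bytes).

D0: mem[0x15..0x1c] <- [d2 e6 5e 0c 3f f7 a5 33]
D1: mem[0x0c..0x0f] <- [19 26 ba a1]
D2: mem[0x08..0x0f] <- [12 af d2 e6 5e 0c 3f f7]
D3: mem[0x01..0x07] <- [3f f7 a5 33 1a e5 e1]
D4: mem[0x18..0x1c] <- [a5 33 1a e5 e1]
query mem[0x15]=0xd2, mem[0x1f]=0xe1, mem[0x18]=0xa5

MEM[0x15,0x1f,0x18] = d2 e1 a5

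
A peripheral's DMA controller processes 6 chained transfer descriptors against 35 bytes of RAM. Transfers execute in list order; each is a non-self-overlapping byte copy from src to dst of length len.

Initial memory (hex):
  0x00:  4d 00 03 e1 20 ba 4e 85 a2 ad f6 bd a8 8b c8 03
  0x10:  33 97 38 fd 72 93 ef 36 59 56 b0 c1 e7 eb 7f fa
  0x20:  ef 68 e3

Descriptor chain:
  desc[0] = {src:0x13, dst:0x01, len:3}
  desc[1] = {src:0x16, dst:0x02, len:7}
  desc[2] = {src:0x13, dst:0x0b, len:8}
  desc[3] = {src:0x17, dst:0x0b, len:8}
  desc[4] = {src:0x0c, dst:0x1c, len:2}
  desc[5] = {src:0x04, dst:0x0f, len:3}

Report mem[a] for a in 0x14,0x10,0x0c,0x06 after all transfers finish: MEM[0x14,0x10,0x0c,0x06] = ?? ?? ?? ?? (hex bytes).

D0: mem[0x01..0x03] <- [fd 72 93]
D1: mem[0x02..0x08] <- [ef 36 59 56 b0 c1 e7]
D2: mem[0x0b..0x12] <- [fd 72 93 ef 36 59 56 b0]
D3: mem[0x0b..0x12] <- [36 59 56 b0 c1 e7 eb 7f]
D4: mem[0x1c..0x1d] <- [59 56]
D5: mem[0x0f..0x11] <- [59 56 b0]
query mem[0x14]=0x72, mem[0x10]=0x56, mem[0x0c]=0x59, mem[0x06]=0xb0

MEM[0x14,0x10,0x0c,0x06] = 72 56 59 b0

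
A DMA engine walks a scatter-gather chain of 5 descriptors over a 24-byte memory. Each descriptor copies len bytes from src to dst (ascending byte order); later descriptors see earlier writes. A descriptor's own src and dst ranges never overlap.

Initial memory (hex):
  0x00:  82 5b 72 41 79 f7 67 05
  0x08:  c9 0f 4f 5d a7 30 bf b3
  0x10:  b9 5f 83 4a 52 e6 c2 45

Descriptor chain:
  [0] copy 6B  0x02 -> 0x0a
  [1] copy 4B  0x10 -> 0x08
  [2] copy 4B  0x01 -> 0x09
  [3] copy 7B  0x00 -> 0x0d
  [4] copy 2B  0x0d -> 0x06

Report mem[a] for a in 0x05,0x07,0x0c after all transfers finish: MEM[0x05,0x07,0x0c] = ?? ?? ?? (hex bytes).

MEM[0x05,0x07,0x0c] = f7 5b 79

#0 dst[0x0a+6] := {0x72,0x41,0x79,0xf7,0x67,0x05}
#1 dst[0x08+4] := {0xb9,0x5f,0x83,0x4a}
#2 dst[0x09+4] := {0x5b,0x72,0x41,0x79}
#3 dst[0x0d+7] := {0x82,0x5b,0x72,0x41,0x79,0xf7,0x67}
#4 dst[0x06+2] := {0x82,0x5b}
query mem[0x05]=0xf7, mem[0x07]=0x5b, mem[0x0c]=0x79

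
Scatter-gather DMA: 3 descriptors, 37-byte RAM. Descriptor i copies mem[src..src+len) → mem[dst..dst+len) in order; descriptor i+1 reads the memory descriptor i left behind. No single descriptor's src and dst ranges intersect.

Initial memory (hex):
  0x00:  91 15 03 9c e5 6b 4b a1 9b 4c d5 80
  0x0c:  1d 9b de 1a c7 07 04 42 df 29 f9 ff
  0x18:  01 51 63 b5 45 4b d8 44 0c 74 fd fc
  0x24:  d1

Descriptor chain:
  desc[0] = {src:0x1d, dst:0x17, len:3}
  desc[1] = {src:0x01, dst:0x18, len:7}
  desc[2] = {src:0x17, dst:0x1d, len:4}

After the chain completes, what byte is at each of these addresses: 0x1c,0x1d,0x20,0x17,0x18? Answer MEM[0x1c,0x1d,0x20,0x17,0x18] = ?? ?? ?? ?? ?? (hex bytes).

#0 dst[0x17+3] := {0x4b,0xd8,0x44}
#1 dst[0x18+7] := {0x15,0x03,0x9c,0xe5,0x6b,0x4b,0xa1}
#2 dst[0x1d+4] := {0x4b,0x15,0x03,0x9c}
query mem[0x1c]=0x6b, mem[0x1d]=0x4b, mem[0x20]=0x9c, mem[0x17]=0x4b, mem[0x18]=0x15

MEM[0x1c,0x1d,0x20,0x17,0x18] = 6b 4b 9c 4b 15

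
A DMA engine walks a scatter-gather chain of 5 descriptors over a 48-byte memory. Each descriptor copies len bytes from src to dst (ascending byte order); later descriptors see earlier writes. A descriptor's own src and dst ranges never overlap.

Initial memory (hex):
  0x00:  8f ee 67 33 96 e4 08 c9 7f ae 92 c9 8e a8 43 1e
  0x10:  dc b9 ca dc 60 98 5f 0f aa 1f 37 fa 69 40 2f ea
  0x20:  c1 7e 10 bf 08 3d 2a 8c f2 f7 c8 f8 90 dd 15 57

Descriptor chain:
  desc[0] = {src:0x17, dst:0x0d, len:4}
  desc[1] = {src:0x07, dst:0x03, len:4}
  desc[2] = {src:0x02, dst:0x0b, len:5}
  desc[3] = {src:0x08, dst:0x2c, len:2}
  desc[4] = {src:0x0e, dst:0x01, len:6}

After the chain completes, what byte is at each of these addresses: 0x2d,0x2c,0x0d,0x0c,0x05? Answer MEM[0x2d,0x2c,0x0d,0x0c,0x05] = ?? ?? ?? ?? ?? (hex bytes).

#0 dst[0x0d+4] := {0x0f,0xaa,0x1f,0x37}
#1 dst[0x03+4] := {0xc9,0x7f,0xae,0x92}
#2 dst[0x0b+5] := {0x67,0xc9,0x7f,0xae,0x92}
#3 dst[0x2c+2] := {0x7f,0xae}
#4 dst[0x01+6] := {0xae,0x92,0x37,0xb9,0xca,0xdc}
query mem[0x2d]=0xae, mem[0x2c]=0x7f, mem[0x0d]=0x7f, mem[0x0c]=0xc9, mem[0x05]=0xca

MEM[0x2d,0x2c,0x0d,0x0c,0x05] = ae 7f 7f c9 ca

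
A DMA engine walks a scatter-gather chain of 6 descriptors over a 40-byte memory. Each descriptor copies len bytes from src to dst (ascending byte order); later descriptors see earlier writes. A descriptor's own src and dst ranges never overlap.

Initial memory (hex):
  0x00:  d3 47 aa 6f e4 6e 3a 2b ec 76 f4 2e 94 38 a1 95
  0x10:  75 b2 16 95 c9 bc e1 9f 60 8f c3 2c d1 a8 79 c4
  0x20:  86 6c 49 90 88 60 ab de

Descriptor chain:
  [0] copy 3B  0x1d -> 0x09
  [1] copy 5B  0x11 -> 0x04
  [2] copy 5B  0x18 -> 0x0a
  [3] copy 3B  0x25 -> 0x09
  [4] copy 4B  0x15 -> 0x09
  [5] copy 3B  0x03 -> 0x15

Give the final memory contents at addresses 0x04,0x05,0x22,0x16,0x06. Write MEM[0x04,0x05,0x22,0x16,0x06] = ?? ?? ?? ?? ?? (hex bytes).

MEM[0x04,0x05,0x22,0x16,0x06] = b2 16 49 b2 95

#0 dst[0x09+3] := {0xa8,0x79,0xc4}
#1 dst[0x04+5] := {0xb2,0x16,0x95,0xc9,0xbc}
#2 dst[0x0a+5] := {0x60,0x8f,0xc3,0x2c,0xd1}
#3 dst[0x09+3] := {0x60,0xab,0xde}
#4 dst[0x09+4] := {0xbc,0xe1,0x9f,0x60}
#5 dst[0x15+3] := {0x6f,0xb2,0x16}
query mem[0x04]=0xb2, mem[0x05]=0x16, mem[0x22]=0x49, mem[0x16]=0xb2, mem[0x06]=0x95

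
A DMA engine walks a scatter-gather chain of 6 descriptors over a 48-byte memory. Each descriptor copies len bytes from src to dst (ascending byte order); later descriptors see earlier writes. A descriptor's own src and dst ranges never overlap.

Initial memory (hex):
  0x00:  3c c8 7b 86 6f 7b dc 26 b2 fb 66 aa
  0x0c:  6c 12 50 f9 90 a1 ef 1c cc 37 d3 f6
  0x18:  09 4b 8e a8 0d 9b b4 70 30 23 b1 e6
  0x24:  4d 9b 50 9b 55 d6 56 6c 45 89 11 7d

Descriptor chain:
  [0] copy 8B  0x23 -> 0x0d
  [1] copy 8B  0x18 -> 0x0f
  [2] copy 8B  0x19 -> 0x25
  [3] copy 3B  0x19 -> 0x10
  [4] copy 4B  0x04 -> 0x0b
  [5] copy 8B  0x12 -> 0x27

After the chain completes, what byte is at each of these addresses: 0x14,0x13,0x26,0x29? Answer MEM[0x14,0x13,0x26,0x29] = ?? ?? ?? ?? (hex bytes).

MEM[0x14,0x13,0x26,0x29] = 9b 0d 8e 9b

  after D0: wrote 8B at 0x0d = e64d9b509b55d656
  after D1: wrote 8B at 0x0f = 094b8ea80d9bb470
  after D2: wrote 8B at 0x25 = 4b8ea80d9bb47030
  after D3: wrote 3B at 0x10 = 4b8ea8
  after D4: wrote 4B at 0x0b = 6f7bdc26
  after D5: wrote 8B at 0x27 = a80d9bb470f6094b
query mem[0x14]=0x9b, mem[0x13]=0x0d, mem[0x26]=0x8e, mem[0x29]=0x9b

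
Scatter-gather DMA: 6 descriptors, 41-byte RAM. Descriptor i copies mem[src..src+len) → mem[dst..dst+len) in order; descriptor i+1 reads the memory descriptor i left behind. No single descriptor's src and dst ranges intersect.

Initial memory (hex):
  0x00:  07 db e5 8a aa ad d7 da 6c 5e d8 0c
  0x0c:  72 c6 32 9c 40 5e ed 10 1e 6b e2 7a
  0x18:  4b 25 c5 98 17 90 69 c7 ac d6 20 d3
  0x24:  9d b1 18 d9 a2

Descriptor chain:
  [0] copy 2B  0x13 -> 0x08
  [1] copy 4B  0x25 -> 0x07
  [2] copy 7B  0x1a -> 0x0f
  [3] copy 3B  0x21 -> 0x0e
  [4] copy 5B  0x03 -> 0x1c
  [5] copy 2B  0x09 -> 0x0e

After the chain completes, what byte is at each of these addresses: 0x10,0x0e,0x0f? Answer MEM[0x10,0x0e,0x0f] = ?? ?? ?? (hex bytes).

#0 dst[0x08+2] := {0x10,0x1e}
#1 dst[0x07+4] := {0xb1,0x18,0xd9,0xa2}
#2 dst[0x0f+7] := {0xc5,0x98,0x17,0x90,0x69,0xc7,0xac}
#3 dst[0x0e+3] := {0xd6,0x20,0xd3}
#4 dst[0x1c+5] := {0x8a,0xaa,0xad,0xd7,0xb1}
#5 dst[0x0e+2] := {0xd9,0xa2}
query mem[0x10]=0xd3, mem[0x0e]=0xd9, mem[0x0f]=0xa2

MEM[0x10,0x0e,0x0f] = d3 d9 a2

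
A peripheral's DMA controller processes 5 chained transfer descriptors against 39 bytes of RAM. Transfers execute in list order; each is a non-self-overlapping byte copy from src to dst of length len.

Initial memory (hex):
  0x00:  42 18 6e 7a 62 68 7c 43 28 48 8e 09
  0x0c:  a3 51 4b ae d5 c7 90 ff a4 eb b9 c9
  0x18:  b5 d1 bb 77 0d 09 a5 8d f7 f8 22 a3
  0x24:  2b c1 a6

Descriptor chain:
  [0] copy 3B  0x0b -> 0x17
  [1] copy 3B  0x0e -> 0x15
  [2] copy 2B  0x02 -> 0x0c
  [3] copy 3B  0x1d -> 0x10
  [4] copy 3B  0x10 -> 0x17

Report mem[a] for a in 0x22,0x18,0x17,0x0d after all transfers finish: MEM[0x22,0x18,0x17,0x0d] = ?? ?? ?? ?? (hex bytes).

  after D0: wrote 3B at 0x17 = 09a351
  after D1: wrote 3B at 0x15 = 4baed5
  after D2: wrote 2B at 0x0c = 6e7a
  after D3: wrote 3B at 0x10 = 09a58d
  after D4: wrote 3B at 0x17 = 09a58d
query mem[0x22]=0x22, mem[0x18]=0xa5, mem[0x17]=0x09, mem[0x0d]=0x7a

MEM[0x22,0x18,0x17,0x0d] = 22 a5 09 7a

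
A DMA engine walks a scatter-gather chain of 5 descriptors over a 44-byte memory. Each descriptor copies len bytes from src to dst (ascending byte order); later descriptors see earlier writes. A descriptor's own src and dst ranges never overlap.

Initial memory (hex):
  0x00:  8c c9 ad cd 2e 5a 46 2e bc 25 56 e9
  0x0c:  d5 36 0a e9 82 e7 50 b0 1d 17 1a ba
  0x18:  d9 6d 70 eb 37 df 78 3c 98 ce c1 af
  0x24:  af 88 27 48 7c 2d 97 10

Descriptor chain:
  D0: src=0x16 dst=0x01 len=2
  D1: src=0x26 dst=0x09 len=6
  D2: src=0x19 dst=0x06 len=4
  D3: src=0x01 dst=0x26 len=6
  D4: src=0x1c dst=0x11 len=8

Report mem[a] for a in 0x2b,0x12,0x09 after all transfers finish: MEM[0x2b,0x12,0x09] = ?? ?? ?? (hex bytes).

MEM[0x2b,0x12,0x09] = 6d df 37

  after D0: wrote 2B at 0x01 = 1aba
  after D1: wrote 6B at 0x09 = 27487c2d9710
  after D2: wrote 4B at 0x06 = 6d70eb37
  after D3: wrote 6B at 0x26 = 1abacd2e5a6d
  after D4: wrote 8B at 0x11 = 37df783c98cec1af
query mem[0x2b]=0x6d, mem[0x12]=0xdf, mem[0x09]=0x37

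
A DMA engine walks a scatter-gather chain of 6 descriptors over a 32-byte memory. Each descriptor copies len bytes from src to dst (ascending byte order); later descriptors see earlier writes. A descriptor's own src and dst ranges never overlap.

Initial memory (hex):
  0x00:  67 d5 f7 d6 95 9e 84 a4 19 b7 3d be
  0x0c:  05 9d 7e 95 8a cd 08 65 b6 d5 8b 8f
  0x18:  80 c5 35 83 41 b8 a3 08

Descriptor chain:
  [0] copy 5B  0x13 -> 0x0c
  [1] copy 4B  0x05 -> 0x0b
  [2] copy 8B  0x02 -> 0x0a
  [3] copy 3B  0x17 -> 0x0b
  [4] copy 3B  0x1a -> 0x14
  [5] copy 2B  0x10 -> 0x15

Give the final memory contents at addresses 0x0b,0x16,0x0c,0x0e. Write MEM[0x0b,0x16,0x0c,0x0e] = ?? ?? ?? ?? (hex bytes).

MEM[0x0b,0x16,0x0c,0x0e] = 8f b7 80 84

[0] 0x13->0x0c len=5 : 65 b6 d5 8b 8f
[1] 0x05->0x0b len=4 : 9e 84 a4 19
[2] 0x02->0x0a len=8 : f7 d6 95 9e 84 a4 19 b7
[3] 0x17->0x0b len=3 : 8f 80 c5
[4] 0x1a->0x14 len=3 : 35 83 41
[5] 0x10->0x15 len=2 : 19 b7
query mem[0x0b]=0x8f, mem[0x16]=0xb7, mem[0x0c]=0x80, mem[0x0e]=0x84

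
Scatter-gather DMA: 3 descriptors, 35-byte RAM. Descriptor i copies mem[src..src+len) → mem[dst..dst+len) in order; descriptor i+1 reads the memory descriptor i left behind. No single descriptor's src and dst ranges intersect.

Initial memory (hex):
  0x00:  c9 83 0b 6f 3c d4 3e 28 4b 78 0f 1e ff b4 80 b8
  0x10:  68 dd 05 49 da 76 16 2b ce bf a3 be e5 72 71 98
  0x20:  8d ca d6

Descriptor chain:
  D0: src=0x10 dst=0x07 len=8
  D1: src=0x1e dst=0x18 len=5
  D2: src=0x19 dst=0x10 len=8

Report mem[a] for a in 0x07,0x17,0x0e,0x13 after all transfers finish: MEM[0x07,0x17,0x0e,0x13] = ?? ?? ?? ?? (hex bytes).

MEM[0x07,0x17,0x0e,0x13] = 68 8d 2b d6

#0 dst[0x07+8] := {0x68,0xdd,0x05,0x49,0xda,0x76,0x16,0x2b}
#1 dst[0x18+5] := {0x71,0x98,0x8d,0xca,0xd6}
#2 dst[0x10+8] := {0x98,0x8d,0xca,0xd6,0x72,0x71,0x98,0x8d}
query mem[0x07]=0x68, mem[0x17]=0x8d, mem[0x0e]=0x2b, mem[0x13]=0xd6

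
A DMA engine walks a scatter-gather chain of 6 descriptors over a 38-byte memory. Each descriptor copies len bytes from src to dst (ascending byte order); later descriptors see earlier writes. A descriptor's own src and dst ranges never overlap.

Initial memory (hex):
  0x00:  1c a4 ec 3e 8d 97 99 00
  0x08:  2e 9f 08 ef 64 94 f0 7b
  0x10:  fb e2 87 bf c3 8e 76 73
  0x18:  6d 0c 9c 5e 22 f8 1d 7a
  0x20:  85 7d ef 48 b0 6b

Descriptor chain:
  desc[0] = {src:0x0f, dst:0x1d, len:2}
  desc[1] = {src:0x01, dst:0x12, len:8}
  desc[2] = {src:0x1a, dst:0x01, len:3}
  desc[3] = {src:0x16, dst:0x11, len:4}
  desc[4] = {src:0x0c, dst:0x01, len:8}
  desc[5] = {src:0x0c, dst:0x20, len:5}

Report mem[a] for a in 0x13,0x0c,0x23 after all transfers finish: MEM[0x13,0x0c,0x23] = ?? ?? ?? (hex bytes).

MEM[0x13,0x0c,0x23] = 00 64 7b

[0] 0x0f->0x1d len=2 : 7b fb
[1] 0x01->0x12 len=8 : a4 ec 3e 8d 97 99 00 2e
[2] 0x1a->0x01 len=3 : 9c 5e 22
[3] 0x16->0x11 len=4 : 97 99 00 2e
[4] 0x0c->0x01 len=8 : 64 94 f0 7b fb 97 99 00
[5] 0x0c->0x20 len=5 : 64 94 f0 7b fb
query mem[0x13]=0x00, mem[0x0c]=0x64, mem[0x23]=0x7b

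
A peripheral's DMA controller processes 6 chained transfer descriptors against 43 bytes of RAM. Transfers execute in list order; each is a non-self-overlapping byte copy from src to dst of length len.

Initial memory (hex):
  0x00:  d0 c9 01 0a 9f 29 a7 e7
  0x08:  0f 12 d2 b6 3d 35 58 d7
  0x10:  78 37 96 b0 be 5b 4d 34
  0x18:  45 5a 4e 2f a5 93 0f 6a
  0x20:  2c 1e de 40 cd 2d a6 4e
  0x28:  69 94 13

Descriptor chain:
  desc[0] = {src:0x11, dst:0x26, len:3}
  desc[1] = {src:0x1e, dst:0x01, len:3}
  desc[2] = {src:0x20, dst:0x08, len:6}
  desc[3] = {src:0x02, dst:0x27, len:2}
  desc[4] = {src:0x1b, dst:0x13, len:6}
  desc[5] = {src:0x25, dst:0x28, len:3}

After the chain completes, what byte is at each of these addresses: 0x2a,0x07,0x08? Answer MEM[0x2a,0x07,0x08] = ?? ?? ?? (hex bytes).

MEM[0x2a,0x07,0x08] = 6a e7 2c

[0] 0x11->0x26 len=3 : 37 96 b0
[1] 0x1e->0x01 len=3 : 0f 6a 2c
[2] 0x20->0x08 len=6 : 2c 1e de 40 cd 2d
[3] 0x02->0x27 len=2 : 6a 2c
[4] 0x1b->0x13 len=6 : 2f a5 93 0f 6a 2c
[5] 0x25->0x28 len=3 : 2d 37 6a
query mem[0x2a]=0x6a, mem[0x07]=0xe7, mem[0x08]=0x2c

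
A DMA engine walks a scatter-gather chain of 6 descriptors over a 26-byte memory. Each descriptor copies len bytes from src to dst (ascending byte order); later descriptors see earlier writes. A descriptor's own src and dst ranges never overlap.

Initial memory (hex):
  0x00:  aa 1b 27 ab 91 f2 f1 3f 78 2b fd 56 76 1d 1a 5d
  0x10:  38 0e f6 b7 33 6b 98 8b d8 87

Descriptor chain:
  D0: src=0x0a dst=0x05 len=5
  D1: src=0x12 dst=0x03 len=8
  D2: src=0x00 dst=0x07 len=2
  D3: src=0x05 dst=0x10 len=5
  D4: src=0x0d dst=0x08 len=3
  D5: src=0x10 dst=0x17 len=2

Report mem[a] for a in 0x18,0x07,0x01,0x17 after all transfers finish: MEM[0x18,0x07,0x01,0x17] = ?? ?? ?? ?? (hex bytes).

[0] 0x0a->0x05 len=5 : fd 56 76 1d 1a
[1] 0x12->0x03 len=8 : f6 b7 33 6b 98 8b d8 87
[2] 0x00->0x07 len=2 : aa 1b
[3] 0x05->0x10 len=5 : 33 6b aa 1b d8
[4] 0x0d->0x08 len=3 : 1d 1a 5d
[5] 0x10->0x17 len=2 : 33 6b
query mem[0x18]=0x6b, mem[0x07]=0xaa, mem[0x01]=0x1b, mem[0x17]=0x33

MEM[0x18,0x07,0x01,0x17] = 6b aa 1b 33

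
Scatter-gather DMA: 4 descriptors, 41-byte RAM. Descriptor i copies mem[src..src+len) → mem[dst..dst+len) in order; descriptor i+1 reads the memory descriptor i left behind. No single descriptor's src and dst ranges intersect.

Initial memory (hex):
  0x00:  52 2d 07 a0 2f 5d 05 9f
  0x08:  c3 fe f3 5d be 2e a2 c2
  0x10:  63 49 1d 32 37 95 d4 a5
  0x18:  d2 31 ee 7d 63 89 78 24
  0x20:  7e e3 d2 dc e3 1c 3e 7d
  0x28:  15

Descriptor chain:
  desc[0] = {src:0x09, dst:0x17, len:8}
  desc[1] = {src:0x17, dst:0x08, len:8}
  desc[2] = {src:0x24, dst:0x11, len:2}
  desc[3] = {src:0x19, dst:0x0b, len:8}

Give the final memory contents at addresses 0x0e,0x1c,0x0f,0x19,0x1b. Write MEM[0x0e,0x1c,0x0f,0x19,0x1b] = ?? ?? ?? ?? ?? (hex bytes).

  after D0: wrote 8B at 0x17 = fef35dbe2ea2c263
  after D1: wrote 8B at 0x08 = fef35dbe2ea2c263
  after D2: wrote 2B at 0x11 = e31c
  after D3: wrote 8B at 0x0b = 5dbe2ea2c263247e
query mem[0x0e]=0xa2, mem[0x1c]=0xa2, mem[0x0f]=0xc2, mem[0x19]=0x5d, mem[0x1b]=0x2e

MEM[0x0e,0x1c,0x0f,0x19,0x1b] = a2 a2 c2 5d 2e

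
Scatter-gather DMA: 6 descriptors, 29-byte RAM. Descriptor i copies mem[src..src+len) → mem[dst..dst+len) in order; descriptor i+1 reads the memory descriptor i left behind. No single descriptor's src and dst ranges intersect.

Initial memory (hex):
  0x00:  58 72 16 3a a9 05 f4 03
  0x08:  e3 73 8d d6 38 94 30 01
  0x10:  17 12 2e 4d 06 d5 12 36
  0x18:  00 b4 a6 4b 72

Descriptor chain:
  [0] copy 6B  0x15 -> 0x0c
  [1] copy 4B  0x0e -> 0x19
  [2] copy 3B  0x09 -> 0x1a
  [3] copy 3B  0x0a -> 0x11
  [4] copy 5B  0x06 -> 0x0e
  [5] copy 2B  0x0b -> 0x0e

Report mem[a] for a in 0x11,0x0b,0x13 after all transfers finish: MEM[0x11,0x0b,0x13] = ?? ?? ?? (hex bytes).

#0 dst[0x0c+6] := {0xd5,0x12,0x36,0x00,0xb4,0xa6}
#1 dst[0x19+4] := {0x36,0x00,0xb4,0xa6}
#2 dst[0x1a+3] := {0x73,0x8d,0xd6}
#3 dst[0x11+3] := {0x8d,0xd6,0xd5}
#4 dst[0x0e+5] := {0xf4,0x03,0xe3,0x73,0x8d}
#5 dst[0x0e+2] := {0xd6,0xd5}
query mem[0x11]=0x73, mem[0x0b]=0xd6, mem[0x13]=0xd5

MEM[0x11,0x0b,0x13] = 73 d6 d5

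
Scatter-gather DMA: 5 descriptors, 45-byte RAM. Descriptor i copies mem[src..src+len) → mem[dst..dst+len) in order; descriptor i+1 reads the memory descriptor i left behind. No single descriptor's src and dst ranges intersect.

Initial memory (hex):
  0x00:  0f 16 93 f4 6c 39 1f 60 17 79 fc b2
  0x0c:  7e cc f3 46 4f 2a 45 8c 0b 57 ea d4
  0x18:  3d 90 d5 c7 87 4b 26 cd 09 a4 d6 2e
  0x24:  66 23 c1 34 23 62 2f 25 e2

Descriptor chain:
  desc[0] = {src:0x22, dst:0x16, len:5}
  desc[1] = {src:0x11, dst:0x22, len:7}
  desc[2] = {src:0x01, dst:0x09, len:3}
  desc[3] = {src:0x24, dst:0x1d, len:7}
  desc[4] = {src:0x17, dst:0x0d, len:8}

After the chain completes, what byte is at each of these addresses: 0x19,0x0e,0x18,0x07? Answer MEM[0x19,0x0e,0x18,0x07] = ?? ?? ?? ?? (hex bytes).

[0] 0x22->0x16 len=5 : d6 2e 66 23 c1
[1] 0x11->0x22 len=7 : 2a 45 8c 0b 57 d6 2e
[2] 0x01->0x09 len=3 : 16 93 f4
[3] 0x24->0x1d len=7 : 8c 0b 57 d6 2e 62 2f
[4] 0x17->0x0d len=8 : 2e 66 23 c1 c7 87 8c 0b
query mem[0x19]=0x23, mem[0x0e]=0x66, mem[0x18]=0x66, mem[0x07]=0x60

MEM[0x19,0x0e,0x18,0x07] = 23 66 66 60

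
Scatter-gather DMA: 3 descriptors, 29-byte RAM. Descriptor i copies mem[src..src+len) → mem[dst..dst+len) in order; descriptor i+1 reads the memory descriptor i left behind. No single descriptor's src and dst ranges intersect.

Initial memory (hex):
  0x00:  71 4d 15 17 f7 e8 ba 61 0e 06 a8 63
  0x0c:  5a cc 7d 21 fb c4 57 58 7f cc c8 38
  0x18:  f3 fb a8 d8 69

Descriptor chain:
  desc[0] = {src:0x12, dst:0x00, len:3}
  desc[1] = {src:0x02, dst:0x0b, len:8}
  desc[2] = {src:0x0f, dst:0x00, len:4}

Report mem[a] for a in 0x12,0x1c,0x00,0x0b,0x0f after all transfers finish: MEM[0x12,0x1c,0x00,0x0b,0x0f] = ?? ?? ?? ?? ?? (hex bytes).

MEM[0x12,0x1c,0x00,0x0b,0x0f] = 06 69 ba 7f ba

  after D0: wrote 3B at 0x00 = 57587f
  after D1: wrote 8B at 0x0b = 7f17f7e8ba610e06
  after D2: wrote 4B at 0x00 = ba610e06
query mem[0x12]=0x06, mem[0x1c]=0x69, mem[0x00]=0xba, mem[0x0b]=0x7f, mem[0x0f]=0xba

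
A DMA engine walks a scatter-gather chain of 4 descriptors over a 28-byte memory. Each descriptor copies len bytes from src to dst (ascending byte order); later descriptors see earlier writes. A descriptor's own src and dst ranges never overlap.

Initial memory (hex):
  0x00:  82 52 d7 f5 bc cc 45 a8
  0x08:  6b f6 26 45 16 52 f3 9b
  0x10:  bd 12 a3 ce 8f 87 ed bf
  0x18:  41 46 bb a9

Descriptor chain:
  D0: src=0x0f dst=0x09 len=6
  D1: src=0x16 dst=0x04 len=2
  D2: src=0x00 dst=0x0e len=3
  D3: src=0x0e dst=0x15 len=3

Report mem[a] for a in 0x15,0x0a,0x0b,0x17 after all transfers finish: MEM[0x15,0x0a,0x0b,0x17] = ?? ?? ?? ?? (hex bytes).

D0: mem[0x09..0x0e] <- [9b bd 12 a3 ce 8f]
D1: mem[0x04..0x05] <- [ed bf]
D2: mem[0x0e..0x10] <- [82 52 d7]
D3: mem[0x15..0x17] <- [82 52 d7]
query mem[0x15]=0x82, mem[0x0a]=0xbd, mem[0x0b]=0x12, mem[0x17]=0xd7

MEM[0x15,0x0a,0x0b,0x17] = 82 bd 12 d7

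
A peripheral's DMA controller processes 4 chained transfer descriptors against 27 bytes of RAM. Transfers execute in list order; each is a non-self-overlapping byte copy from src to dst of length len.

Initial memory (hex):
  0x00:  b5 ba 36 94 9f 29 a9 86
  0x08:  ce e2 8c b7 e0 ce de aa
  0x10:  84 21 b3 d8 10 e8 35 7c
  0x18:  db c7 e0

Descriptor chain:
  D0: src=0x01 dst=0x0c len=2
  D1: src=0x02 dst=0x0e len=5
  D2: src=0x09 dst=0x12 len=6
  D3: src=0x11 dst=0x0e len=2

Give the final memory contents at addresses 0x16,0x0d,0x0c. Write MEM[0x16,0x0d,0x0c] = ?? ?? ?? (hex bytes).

  after D0: wrote 2B at 0x0c = ba36
  after D1: wrote 5B at 0x0e = 36949f29a9
  after D2: wrote 6B at 0x12 = e28cb7ba3636
  after D3: wrote 2B at 0x0e = 29e2
query mem[0x16]=0x36, mem[0x0d]=0x36, mem[0x0c]=0xba

MEM[0x16,0x0d,0x0c] = 36 36 ba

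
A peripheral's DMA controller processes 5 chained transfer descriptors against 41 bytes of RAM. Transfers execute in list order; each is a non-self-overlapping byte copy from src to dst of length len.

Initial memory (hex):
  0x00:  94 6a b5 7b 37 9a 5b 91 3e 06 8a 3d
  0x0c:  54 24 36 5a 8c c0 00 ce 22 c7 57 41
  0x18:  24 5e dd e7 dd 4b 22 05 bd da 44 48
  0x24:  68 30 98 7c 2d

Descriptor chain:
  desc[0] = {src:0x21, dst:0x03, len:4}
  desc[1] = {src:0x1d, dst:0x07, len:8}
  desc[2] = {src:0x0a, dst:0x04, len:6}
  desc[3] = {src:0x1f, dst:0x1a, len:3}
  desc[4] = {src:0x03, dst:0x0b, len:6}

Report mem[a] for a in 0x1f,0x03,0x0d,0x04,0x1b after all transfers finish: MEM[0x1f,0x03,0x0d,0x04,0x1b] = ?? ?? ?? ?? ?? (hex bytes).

MEM[0x1f,0x03,0x0d,0x04,0x1b] = 05 da da bd bd

[0] 0x21->0x03 len=4 : da 44 48 68
[1] 0x1d->0x07 len=8 : 4b 22 05 bd da 44 48 68
[2] 0x0a->0x04 len=6 : bd da 44 48 68 5a
[3] 0x1f->0x1a len=3 : 05 bd da
[4] 0x03->0x0b len=6 : da bd da 44 48 68
query mem[0x1f]=0x05, mem[0x03]=0xda, mem[0x0d]=0xda, mem[0x04]=0xbd, mem[0x1b]=0xbd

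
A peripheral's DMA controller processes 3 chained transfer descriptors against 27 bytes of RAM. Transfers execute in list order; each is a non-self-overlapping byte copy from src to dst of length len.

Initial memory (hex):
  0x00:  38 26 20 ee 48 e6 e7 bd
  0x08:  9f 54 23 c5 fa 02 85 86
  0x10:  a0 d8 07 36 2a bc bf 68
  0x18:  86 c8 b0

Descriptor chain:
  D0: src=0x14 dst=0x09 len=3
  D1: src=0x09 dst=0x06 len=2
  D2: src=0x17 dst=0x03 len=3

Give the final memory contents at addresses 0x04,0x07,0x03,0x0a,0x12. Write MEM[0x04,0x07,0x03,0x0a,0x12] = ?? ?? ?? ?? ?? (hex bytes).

MEM[0x04,0x07,0x03,0x0a,0x12] = 86 bc 68 bc 07

D0: mem[0x09..0x0b] <- [2a bc bf]
D1: mem[0x06..0x07] <- [2a bc]
D2: mem[0x03..0x05] <- [68 86 c8]
query mem[0x04]=0x86, mem[0x07]=0xbc, mem[0x03]=0x68, mem[0x0a]=0xbc, mem[0x12]=0x07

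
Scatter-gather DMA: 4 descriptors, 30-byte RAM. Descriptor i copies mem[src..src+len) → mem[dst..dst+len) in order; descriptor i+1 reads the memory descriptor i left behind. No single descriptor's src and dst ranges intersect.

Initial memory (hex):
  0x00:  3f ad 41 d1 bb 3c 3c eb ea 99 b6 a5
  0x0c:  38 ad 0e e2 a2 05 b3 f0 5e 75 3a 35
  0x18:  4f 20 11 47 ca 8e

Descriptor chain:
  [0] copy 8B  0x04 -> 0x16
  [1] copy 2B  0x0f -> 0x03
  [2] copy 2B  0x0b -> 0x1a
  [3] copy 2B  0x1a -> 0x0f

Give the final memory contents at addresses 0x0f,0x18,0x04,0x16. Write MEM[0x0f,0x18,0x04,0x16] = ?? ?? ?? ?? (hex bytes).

D0: mem[0x16..0x1d] <- [bb 3c 3c eb ea 99 b6 a5]
D1: mem[0x03..0x04] <- [e2 a2]
D2: mem[0x1a..0x1b] <- [a5 38]
D3: mem[0x0f..0x10] <- [a5 38]
query mem[0x0f]=0xa5, mem[0x18]=0x3c, mem[0x04]=0xa2, mem[0x16]=0xbb

MEM[0x0f,0x18,0x04,0x16] = a5 3c a2 bb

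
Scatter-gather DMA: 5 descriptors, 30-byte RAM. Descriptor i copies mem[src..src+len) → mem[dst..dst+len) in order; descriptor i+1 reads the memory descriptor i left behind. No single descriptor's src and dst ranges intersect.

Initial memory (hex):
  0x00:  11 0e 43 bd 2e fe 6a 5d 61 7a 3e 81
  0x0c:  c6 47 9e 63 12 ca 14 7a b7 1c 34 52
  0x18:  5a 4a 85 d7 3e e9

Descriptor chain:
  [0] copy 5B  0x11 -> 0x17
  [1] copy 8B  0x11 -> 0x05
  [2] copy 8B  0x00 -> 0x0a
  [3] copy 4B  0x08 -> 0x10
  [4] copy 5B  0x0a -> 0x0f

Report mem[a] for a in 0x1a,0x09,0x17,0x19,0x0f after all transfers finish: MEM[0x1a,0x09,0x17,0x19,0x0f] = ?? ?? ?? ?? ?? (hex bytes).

MEM[0x1a,0x09,0x17,0x19,0x0f] = b7 1c ca 7a 11

#0 dst[0x17+5] := {0xca,0x14,0x7a,0xb7,0x1c}
#1 dst[0x05+8] := {0xca,0x14,0x7a,0xb7,0x1c,0x34,0xca,0x14}
#2 dst[0x0a+8] := {0x11,0x0e,0x43,0xbd,0x2e,0xca,0x14,0x7a}
#3 dst[0x10+4] := {0xb7,0x1c,0x11,0x0e}
#4 dst[0x0f+5] := {0x11,0x0e,0x43,0xbd,0x2e}
query mem[0x1a]=0xb7, mem[0x09]=0x1c, mem[0x17]=0xca, mem[0x19]=0x7a, mem[0x0f]=0x11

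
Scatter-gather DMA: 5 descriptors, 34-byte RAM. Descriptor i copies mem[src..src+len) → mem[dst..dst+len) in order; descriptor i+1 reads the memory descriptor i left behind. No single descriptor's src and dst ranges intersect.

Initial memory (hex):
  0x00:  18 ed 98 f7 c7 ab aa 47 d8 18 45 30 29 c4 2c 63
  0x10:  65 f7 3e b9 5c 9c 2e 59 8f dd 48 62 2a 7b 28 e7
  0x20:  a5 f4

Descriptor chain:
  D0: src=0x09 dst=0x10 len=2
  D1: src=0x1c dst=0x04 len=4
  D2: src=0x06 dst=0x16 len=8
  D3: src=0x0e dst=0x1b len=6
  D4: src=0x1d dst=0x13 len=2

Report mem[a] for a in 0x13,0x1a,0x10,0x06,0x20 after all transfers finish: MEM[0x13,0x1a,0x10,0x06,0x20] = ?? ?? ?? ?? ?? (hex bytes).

MEM[0x13,0x1a,0x10,0x06,0x20] = 18 45 18 28 b9

D0: mem[0x10..0x11] <- [18 45]
D1: mem[0x04..0x07] <- [2a 7b 28 e7]
D2: mem[0x16..0x1d] <- [28 e7 d8 18 45 30 29 c4]
D3: mem[0x1b..0x20] <- [2c 63 18 45 3e b9]
D4: mem[0x13..0x14] <- [18 45]
query mem[0x13]=0x18, mem[0x1a]=0x45, mem[0x10]=0x18, mem[0x06]=0x28, mem[0x20]=0xb9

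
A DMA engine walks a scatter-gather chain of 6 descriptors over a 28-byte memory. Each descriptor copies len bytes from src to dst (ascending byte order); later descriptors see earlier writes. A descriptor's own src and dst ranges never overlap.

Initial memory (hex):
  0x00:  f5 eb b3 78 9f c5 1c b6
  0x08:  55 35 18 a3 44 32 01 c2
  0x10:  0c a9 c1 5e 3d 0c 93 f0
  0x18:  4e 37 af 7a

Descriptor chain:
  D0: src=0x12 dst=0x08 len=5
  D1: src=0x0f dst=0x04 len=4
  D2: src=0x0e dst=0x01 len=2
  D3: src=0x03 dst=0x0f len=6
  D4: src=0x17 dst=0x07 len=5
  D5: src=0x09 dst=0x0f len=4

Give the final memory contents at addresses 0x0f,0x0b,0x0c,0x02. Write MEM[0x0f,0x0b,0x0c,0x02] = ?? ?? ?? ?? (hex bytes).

[0] 0x12->0x08 len=5 : c1 5e 3d 0c 93
[1] 0x0f->0x04 len=4 : c2 0c a9 c1
[2] 0x0e->0x01 len=2 : 01 c2
[3] 0x03->0x0f len=6 : 78 c2 0c a9 c1 c1
[4] 0x17->0x07 len=5 : f0 4e 37 af 7a
[5] 0x09->0x0f len=4 : 37 af 7a 93
query mem[0x0f]=0x37, mem[0x0b]=0x7a, mem[0x0c]=0x93, mem[0x02]=0xc2

MEM[0x0f,0x0b,0x0c,0x02] = 37 7a 93 c2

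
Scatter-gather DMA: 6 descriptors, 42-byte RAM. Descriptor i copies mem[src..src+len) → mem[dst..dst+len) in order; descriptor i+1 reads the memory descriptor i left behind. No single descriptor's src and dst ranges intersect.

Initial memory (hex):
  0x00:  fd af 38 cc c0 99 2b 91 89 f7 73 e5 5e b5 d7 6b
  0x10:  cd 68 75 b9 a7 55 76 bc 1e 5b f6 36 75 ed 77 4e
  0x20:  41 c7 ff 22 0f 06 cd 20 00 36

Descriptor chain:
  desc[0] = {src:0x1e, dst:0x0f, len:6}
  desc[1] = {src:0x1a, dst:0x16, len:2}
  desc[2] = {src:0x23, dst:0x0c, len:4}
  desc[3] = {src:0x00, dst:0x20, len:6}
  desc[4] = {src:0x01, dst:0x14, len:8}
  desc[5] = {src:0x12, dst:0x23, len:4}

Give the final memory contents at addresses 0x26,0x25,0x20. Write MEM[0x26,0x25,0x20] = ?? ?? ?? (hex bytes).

[0] 0x1e->0x0f len=6 : 77 4e 41 c7 ff 22
[1] 0x1a->0x16 len=2 : f6 36
[2] 0x23->0x0c len=4 : 22 0f 06 cd
[3] 0x00->0x20 len=6 : fd af 38 cc c0 99
[4] 0x01->0x14 len=8 : af 38 cc c0 99 2b 91 89
[5] 0x12->0x23 len=4 : c7 ff af 38
query mem[0x26]=0x38, mem[0x25]=0xaf, mem[0x20]=0xfd

MEM[0x26,0x25,0x20] = 38 af fd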